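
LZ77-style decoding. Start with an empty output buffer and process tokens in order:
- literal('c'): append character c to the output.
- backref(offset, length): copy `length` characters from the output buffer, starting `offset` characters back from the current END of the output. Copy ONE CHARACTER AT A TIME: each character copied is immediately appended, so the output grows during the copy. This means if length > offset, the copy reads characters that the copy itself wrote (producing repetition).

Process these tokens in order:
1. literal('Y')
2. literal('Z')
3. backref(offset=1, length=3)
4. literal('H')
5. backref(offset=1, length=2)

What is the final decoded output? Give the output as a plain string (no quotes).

Answer: YZZZZHHH

Derivation:
Token 1: literal('Y'). Output: "Y"
Token 2: literal('Z'). Output: "YZ"
Token 3: backref(off=1, len=3) (overlapping!). Copied 'ZZZ' from pos 1. Output: "YZZZZ"
Token 4: literal('H'). Output: "YZZZZH"
Token 5: backref(off=1, len=2) (overlapping!). Copied 'HH' from pos 5. Output: "YZZZZHHH"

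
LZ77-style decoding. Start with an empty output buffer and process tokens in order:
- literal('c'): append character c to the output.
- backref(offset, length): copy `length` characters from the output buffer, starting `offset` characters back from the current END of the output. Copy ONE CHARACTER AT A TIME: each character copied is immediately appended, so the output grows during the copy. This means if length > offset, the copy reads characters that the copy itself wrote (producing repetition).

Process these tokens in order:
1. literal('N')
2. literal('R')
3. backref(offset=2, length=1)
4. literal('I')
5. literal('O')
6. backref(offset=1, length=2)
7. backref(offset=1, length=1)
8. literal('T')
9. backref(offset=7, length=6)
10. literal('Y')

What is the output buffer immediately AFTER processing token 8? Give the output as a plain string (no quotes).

Answer: NRNIOOOOT

Derivation:
Token 1: literal('N'). Output: "N"
Token 2: literal('R'). Output: "NR"
Token 3: backref(off=2, len=1). Copied 'N' from pos 0. Output: "NRN"
Token 4: literal('I'). Output: "NRNI"
Token 5: literal('O'). Output: "NRNIO"
Token 6: backref(off=1, len=2) (overlapping!). Copied 'OO' from pos 4. Output: "NRNIOOO"
Token 7: backref(off=1, len=1). Copied 'O' from pos 6. Output: "NRNIOOOO"
Token 8: literal('T'). Output: "NRNIOOOOT"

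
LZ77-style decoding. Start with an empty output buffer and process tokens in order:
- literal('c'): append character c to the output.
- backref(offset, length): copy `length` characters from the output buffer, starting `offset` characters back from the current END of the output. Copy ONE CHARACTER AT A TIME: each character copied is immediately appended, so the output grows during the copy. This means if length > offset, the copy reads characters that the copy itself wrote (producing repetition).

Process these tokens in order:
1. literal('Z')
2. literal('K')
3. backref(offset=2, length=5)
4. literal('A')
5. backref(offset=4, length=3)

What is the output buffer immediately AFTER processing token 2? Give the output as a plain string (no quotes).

Answer: ZK

Derivation:
Token 1: literal('Z'). Output: "Z"
Token 2: literal('K'). Output: "ZK"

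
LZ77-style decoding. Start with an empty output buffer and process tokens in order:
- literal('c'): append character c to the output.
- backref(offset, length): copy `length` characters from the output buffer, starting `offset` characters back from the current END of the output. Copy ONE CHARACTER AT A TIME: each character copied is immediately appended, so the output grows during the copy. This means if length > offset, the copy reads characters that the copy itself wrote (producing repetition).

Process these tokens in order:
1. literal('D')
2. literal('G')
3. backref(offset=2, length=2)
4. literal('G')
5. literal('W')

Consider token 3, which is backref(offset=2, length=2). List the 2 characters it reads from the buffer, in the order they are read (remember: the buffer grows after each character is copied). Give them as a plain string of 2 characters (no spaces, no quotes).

Token 1: literal('D'). Output: "D"
Token 2: literal('G'). Output: "DG"
Token 3: backref(off=2, len=2). Buffer before: "DG" (len 2)
  byte 1: read out[0]='D', append. Buffer now: "DGD"
  byte 2: read out[1]='G', append. Buffer now: "DGDG"

Answer: DG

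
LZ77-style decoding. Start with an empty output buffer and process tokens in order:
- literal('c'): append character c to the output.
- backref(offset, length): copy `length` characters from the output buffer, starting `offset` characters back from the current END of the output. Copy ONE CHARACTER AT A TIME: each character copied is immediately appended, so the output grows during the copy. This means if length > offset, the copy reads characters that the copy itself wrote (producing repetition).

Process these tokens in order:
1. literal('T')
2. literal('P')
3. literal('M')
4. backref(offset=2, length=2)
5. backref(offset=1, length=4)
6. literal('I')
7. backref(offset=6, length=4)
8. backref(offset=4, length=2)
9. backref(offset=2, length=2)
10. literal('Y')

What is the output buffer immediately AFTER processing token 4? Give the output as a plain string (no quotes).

Token 1: literal('T'). Output: "T"
Token 2: literal('P'). Output: "TP"
Token 3: literal('M'). Output: "TPM"
Token 4: backref(off=2, len=2). Copied 'PM' from pos 1. Output: "TPMPM"

Answer: TPMPM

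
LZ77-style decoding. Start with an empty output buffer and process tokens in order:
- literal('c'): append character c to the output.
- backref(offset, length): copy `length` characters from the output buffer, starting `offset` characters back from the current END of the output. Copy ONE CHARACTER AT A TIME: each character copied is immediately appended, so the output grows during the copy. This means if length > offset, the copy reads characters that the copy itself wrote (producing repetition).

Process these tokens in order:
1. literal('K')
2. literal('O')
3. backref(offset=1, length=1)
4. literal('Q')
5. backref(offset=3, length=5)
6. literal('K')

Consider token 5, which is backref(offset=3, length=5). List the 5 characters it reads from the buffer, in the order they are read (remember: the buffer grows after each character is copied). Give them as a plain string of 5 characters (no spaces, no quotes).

Token 1: literal('K'). Output: "K"
Token 2: literal('O'). Output: "KO"
Token 3: backref(off=1, len=1). Copied 'O' from pos 1. Output: "KOO"
Token 4: literal('Q'). Output: "KOOQ"
Token 5: backref(off=3, len=5). Buffer before: "KOOQ" (len 4)
  byte 1: read out[1]='O', append. Buffer now: "KOOQO"
  byte 2: read out[2]='O', append. Buffer now: "KOOQOO"
  byte 3: read out[3]='Q', append. Buffer now: "KOOQOOQ"
  byte 4: read out[4]='O', append. Buffer now: "KOOQOOQO"
  byte 5: read out[5]='O', append. Buffer now: "KOOQOOQOO"

Answer: OOQOO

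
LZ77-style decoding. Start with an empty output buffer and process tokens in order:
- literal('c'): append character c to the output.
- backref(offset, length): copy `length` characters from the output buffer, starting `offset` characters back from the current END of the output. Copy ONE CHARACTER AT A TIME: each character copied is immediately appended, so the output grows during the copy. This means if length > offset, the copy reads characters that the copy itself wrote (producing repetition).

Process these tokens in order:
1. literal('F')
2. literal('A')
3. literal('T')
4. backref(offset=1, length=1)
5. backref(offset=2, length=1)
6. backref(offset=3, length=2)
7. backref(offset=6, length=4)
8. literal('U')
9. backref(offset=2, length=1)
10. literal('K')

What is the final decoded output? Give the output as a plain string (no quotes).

Token 1: literal('F'). Output: "F"
Token 2: literal('A'). Output: "FA"
Token 3: literal('T'). Output: "FAT"
Token 4: backref(off=1, len=1). Copied 'T' from pos 2. Output: "FATT"
Token 5: backref(off=2, len=1). Copied 'T' from pos 2. Output: "FATTT"
Token 6: backref(off=3, len=2). Copied 'TT' from pos 2. Output: "FATTTTT"
Token 7: backref(off=6, len=4). Copied 'ATTT' from pos 1. Output: "FATTTTTATTT"
Token 8: literal('U'). Output: "FATTTTTATTTU"
Token 9: backref(off=2, len=1). Copied 'T' from pos 10. Output: "FATTTTTATTTUT"
Token 10: literal('K'). Output: "FATTTTTATTTUTK"

Answer: FATTTTTATTTUTK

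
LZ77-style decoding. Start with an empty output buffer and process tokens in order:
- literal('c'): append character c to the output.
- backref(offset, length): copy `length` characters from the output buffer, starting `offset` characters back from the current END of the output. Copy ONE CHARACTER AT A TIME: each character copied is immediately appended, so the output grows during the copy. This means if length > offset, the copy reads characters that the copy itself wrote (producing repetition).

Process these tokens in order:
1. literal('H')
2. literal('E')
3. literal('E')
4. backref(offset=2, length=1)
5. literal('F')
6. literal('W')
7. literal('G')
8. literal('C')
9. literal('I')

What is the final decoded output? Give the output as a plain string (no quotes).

Answer: HEEEFWGCI

Derivation:
Token 1: literal('H'). Output: "H"
Token 2: literal('E'). Output: "HE"
Token 3: literal('E'). Output: "HEE"
Token 4: backref(off=2, len=1). Copied 'E' from pos 1. Output: "HEEE"
Token 5: literal('F'). Output: "HEEEF"
Token 6: literal('W'). Output: "HEEEFW"
Token 7: literal('G'). Output: "HEEEFWG"
Token 8: literal('C'). Output: "HEEEFWGC"
Token 9: literal('I'). Output: "HEEEFWGCI"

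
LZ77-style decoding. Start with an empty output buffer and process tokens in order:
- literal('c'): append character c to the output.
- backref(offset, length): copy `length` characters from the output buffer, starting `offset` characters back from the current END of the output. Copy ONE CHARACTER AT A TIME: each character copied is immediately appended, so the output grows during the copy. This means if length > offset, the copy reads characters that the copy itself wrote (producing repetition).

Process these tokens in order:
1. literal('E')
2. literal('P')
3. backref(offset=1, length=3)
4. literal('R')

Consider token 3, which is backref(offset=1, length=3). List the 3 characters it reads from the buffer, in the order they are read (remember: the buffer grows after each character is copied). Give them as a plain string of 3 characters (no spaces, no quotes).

Token 1: literal('E'). Output: "E"
Token 2: literal('P'). Output: "EP"
Token 3: backref(off=1, len=3). Buffer before: "EP" (len 2)
  byte 1: read out[1]='P', append. Buffer now: "EPP"
  byte 2: read out[2]='P', append. Buffer now: "EPPP"
  byte 3: read out[3]='P', append. Buffer now: "EPPPP"

Answer: PPP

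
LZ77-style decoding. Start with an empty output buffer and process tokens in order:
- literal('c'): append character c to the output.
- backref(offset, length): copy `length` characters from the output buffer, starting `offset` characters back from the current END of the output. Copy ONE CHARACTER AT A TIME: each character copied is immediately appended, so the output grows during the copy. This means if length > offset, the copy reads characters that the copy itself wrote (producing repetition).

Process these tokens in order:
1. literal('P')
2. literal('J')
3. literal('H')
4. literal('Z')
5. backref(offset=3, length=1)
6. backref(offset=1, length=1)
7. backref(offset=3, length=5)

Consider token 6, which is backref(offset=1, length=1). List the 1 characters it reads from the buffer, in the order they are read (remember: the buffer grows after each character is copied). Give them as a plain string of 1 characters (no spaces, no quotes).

Token 1: literal('P'). Output: "P"
Token 2: literal('J'). Output: "PJ"
Token 3: literal('H'). Output: "PJH"
Token 4: literal('Z'). Output: "PJHZ"
Token 5: backref(off=3, len=1). Copied 'J' from pos 1. Output: "PJHZJ"
Token 6: backref(off=1, len=1). Buffer before: "PJHZJ" (len 5)
  byte 1: read out[4]='J', append. Buffer now: "PJHZJJ"

Answer: J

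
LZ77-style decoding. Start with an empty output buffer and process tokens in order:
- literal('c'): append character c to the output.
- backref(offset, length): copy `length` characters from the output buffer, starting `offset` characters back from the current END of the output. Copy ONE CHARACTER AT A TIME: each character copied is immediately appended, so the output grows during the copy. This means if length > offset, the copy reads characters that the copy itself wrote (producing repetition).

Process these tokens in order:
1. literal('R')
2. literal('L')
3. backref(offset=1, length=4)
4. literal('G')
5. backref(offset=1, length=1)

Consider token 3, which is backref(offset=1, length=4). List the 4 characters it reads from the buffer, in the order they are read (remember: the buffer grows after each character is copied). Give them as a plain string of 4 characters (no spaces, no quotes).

Token 1: literal('R'). Output: "R"
Token 2: literal('L'). Output: "RL"
Token 3: backref(off=1, len=4). Buffer before: "RL" (len 2)
  byte 1: read out[1]='L', append. Buffer now: "RLL"
  byte 2: read out[2]='L', append. Buffer now: "RLLL"
  byte 3: read out[3]='L', append. Buffer now: "RLLLL"
  byte 4: read out[4]='L', append. Buffer now: "RLLLLL"

Answer: LLLL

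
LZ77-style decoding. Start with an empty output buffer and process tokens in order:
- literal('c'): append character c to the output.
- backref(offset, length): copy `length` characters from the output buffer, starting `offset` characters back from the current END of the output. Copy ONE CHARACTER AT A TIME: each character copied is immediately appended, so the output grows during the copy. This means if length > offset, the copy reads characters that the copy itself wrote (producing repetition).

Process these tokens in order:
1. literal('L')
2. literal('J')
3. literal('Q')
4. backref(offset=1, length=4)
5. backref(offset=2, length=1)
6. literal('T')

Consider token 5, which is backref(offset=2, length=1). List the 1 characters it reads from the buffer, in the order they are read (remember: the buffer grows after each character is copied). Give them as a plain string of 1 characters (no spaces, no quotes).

Answer: Q

Derivation:
Token 1: literal('L'). Output: "L"
Token 2: literal('J'). Output: "LJ"
Token 3: literal('Q'). Output: "LJQ"
Token 4: backref(off=1, len=4) (overlapping!). Copied 'QQQQ' from pos 2. Output: "LJQQQQQ"
Token 5: backref(off=2, len=1). Buffer before: "LJQQQQQ" (len 7)
  byte 1: read out[5]='Q', append. Buffer now: "LJQQQQQQ"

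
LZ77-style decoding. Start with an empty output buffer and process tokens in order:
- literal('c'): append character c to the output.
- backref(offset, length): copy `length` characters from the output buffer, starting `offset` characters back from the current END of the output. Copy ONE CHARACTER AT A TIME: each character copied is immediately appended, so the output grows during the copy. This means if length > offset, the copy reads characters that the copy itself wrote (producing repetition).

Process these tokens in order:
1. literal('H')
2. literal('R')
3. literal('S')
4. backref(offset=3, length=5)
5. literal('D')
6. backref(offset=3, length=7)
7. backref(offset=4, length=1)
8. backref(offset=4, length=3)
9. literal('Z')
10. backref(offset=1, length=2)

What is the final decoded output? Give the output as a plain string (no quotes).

Token 1: literal('H'). Output: "H"
Token 2: literal('R'). Output: "HR"
Token 3: literal('S'). Output: "HRS"
Token 4: backref(off=3, len=5) (overlapping!). Copied 'HRSHR' from pos 0. Output: "HRSHRSHR"
Token 5: literal('D'). Output: "HRSHRSHRD"
Token 6: backref(off=3, len=7) (overlapping!). Copied 'HRDHRDH' from pos 6. Output: "HRSHRSHRDHRDHRDH"
Token 7: backref(off=4, len=1). Copied 'H' from pos 12. Output: "HRSHRSHRDHRDHRDHH"
Token 8: backref(off=4, len=3). Copied 'RDH' from pos 13. Output: "HRSHRSHRDHRDHRDHHRDH"
Token 9: literal('Z'). Output: "HRSHRSHRDHRDHRDHHRDHZ"
Token 10: backref(off=1, len=2) (overlapping!). Copied 'ZZ' from pos 20. Output: "HRSHRSHRDHRDHRDHHRDHZZZ"

Answer: HRSHRSHRDHRDHRDHHRDHZZZ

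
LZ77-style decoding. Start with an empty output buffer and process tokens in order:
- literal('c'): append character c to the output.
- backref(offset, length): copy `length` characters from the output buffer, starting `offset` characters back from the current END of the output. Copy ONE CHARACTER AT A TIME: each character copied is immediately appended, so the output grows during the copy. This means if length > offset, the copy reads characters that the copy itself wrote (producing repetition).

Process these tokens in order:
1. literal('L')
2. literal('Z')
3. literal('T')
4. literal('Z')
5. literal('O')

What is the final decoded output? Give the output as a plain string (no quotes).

Answer: LZTZO

Derivation:
Token 1: literal('L'). Output: "L"
Token 2: literal('Z'). Output: "LZ"
Token 3: literal('T'). Output: "LZT"
Token 4: literal('Z'). Output: "LZTZ"
Token 5: literal('O'). Output: "LZTZO"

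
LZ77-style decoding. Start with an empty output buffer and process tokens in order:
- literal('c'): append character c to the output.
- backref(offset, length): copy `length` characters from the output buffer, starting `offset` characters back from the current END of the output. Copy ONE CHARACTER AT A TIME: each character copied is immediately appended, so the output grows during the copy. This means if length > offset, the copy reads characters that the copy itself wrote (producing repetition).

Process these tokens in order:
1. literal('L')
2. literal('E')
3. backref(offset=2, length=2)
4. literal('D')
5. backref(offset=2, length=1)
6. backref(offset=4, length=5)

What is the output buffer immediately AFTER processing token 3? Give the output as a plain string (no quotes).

Token 1: literal('L'). Output: "L"
Token 2: literal('E'). Output: "LE"
Token 3: backref(off=2, len=2). Copied 'LE' from pos 0. Output: "LELE"

Answer: LELE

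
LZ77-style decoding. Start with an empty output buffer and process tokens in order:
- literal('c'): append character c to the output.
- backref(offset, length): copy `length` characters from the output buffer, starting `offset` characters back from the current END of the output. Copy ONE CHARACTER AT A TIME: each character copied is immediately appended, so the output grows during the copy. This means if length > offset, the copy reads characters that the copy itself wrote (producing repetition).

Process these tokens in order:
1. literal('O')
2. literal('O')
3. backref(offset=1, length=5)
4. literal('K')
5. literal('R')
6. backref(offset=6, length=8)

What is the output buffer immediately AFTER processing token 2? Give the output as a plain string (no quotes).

Answer: OO

Derivation:
Token 1: literal('O'). Output: "O"
Token 2: literal('O'). Output: "OO"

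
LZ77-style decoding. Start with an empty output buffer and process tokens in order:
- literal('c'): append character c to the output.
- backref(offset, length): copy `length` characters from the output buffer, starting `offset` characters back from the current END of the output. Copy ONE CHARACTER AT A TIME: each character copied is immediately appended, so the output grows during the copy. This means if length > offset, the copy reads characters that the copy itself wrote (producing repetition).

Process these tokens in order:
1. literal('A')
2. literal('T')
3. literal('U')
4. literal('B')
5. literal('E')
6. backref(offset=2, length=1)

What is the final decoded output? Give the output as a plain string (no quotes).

Token 1: literal('A'). Output: "A"
Token 2: literal('T'). Output: "AT"
Token 3: literal('U'). Output: "ATU"
Token 4: literal('B'). Output: "ATUB"
Token 5: literal('E'). Output: "ATUBE"
Token 6: backref(off=2, len=1). Copied 'B' from pos 3. Output: "ATUBEB"

Answer: ATUBEB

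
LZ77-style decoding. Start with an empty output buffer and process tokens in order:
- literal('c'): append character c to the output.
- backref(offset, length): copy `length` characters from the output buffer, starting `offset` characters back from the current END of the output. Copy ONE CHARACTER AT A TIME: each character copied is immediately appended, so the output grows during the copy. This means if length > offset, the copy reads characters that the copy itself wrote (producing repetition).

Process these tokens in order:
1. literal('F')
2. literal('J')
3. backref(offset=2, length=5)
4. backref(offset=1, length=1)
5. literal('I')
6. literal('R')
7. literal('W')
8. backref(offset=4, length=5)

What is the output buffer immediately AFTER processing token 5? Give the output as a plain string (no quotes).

Token 1: literal('F'). Output: "F"
Token 2: literal('J'). Output: "FJ"
Token 3: backref(off=2, len=5) (overlapping!). Copied 'FJFJF' from pos 0. Output: "FJFJFJF"
Token 4: backref(off=1, len=1). Copied 'F' from pos 6. Output: "FJFJFJFF"
Token 5: literal('I'). Output: "FJFJFJFFI"

Answer: FJFJFJFFI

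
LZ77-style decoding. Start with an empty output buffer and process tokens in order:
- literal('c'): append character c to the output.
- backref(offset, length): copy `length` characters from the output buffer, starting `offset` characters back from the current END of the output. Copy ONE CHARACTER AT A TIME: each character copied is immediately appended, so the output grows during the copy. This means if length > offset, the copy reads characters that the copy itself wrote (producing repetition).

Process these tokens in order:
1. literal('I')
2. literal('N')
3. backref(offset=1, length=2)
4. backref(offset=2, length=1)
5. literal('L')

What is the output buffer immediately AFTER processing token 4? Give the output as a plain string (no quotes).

Token 1: literal('I'). Output: "I"
Token 2: literal('N'). Output: "IN"
Token 3: backref(off=1, len=2) (overlapping!). Copied 'NN' from pos 1. Output: "INNN"
Token 4: backref(off=2, len=1). Copied 'N' from pos 2. Output: "INNNN"

Answer: INNNN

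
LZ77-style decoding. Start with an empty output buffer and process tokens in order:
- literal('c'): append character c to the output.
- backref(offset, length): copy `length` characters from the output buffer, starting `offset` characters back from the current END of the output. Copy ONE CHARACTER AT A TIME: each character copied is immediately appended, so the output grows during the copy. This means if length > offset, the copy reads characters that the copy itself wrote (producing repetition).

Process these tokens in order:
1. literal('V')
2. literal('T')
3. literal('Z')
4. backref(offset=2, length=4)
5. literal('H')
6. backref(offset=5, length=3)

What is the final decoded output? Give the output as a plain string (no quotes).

Answer: VTZTZTZHTZT

Derivation:
Token 1: literal('V'). Output: "V"
Token 2: literal('T'). Output: "VT"
Token 3: literal('Z'). Output: "VTZ"
Token 4: backref(off=2, len=4) (overlapping!). Copied 'TZTZ' from pos 1. Output: "VTZTZTZ"
Token 5: literal('H'). Output: "VTZTZTZH"
Token 6: backref(off=5, len=3). Copied 'TZT' from pos 3. Output: "VTZTZTZHTZT"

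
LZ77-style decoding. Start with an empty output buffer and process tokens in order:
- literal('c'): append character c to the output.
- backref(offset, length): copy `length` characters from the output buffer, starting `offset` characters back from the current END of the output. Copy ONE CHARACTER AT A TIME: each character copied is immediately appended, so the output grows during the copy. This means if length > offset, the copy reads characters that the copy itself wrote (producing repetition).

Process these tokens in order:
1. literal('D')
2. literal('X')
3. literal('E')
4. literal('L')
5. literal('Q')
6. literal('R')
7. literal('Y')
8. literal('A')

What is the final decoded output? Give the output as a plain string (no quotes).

Token 1: literal('D'). Output: "D"
Token 2: literal('X'). Output: "DX"
Token 3: literal('E'). Output: "DXE"
Token 4: literal('L'). Output: "DXEL"
Token 5: literal('Q'). Output: "DXELQ"
Token 6: literal('R'). Output: "DXELQR"
Token 7: literal('Y'). Output: "DXELQRY"
Token 8: literal('A'). Output: "DXELQRYA"

Answer: DXELQRYA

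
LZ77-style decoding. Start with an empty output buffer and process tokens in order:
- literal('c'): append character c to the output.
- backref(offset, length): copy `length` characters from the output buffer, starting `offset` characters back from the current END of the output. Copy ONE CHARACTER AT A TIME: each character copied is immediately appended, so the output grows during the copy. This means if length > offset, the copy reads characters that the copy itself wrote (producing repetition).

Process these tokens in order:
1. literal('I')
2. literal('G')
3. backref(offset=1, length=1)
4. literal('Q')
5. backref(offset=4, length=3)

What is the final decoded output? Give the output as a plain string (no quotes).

Answer: IGGQIGG

Derivation:
Token 1: literal('I'). Output: "I"
Token 2: literal('G'). Output: "IG"
Token 3: backref(off=1, len=1). Copied 'G' from pos 1. Output: "IGG"
Token 4: literal('Q'). Output: "IGGQ"
Token 5: backref(off=4, len=3). Copied 'IGG' from pos 0. Output: "IGGQIGG"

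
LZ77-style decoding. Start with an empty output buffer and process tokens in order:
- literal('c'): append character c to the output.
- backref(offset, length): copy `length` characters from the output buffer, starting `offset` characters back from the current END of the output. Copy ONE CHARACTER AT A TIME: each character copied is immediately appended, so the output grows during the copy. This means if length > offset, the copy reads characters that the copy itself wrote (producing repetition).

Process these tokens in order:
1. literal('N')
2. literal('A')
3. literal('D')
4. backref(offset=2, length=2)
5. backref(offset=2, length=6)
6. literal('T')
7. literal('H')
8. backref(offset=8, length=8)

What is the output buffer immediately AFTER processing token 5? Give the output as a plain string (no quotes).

Token 1: literal('N'). Output: "N"
Token 2: literal('A'). Output: "NA"
Token 3: literal('D'). Output: "NAD"
Token 4: backref(off=2, len=2). Copied 'AD' from pos 1. Output: "NADAD"
Token 5: backref(off=2, len=6) (overlapping!). Copied 'ADADAD' from pos 3. Output: "NADADADADAD"

Answer: NADADADADAD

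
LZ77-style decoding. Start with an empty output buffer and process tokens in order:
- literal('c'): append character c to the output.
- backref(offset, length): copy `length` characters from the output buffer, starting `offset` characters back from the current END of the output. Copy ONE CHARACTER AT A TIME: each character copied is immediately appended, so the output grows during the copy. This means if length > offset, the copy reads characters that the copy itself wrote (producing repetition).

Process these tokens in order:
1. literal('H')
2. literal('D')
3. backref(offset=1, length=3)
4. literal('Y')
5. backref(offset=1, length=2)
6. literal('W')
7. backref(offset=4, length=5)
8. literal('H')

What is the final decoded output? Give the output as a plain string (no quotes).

Token 1: literal('H'). Output: "H"
Token 2: literal('D'). Output: "HD"
Token 3: backref(off=1, len=3) (overlapping!). Copied 'DDD' from pos 1. Output: "HDDDD"
Token 4: literal('Y'). Output: "HDDDDY"
Token 5: backref(off=1, len=2) (overlapping!). Copied 'YY' from pos 5. Output: "HDDDDYYY"
Token 6: literal('W'). Output: "HDDDDYYYW"
Token 7: backref(off=4, len=5) (overlapping!). Copied 'YYYWY' from pos 5. Output: "HDDDDYYYWYYYWY"
Token 8: literal('H'). Output: "HDDDDYYYWYYYWYH"

Answer: HDDDDYYYWYYYWYH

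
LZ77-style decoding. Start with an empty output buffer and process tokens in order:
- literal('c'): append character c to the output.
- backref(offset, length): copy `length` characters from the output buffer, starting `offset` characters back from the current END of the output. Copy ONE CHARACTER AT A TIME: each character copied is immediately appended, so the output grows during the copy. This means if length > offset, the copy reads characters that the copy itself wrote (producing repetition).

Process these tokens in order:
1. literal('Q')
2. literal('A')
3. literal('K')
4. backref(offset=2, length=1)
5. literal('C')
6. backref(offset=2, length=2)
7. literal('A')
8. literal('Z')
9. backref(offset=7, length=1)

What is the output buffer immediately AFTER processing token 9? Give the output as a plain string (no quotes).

Token 1: literal('Q'). Output: "Q"
Token 2: literal('A'). Output: "QA"
Token 3: literal('K'). Output: "QAK"
Token 4: backref(off=2, len=1). Copied 'A' from pos 1. Output: "QAKA"
Token 5: literal('C'). Output: "QAKAC"
Token 6: backref(off=2, len=2). Copied 'AC' from pos 3. Output: "QAKACAC"
Token 7: literal('A'). Output: "QAKACACA"
Token 8: literal('Z'). Output: "QAKACACAZ"
Token 9: backref(off=7, len=1). Copied 'K' from pos 2. Output: "QAKACACAZK"

Answer: QAKACACAZK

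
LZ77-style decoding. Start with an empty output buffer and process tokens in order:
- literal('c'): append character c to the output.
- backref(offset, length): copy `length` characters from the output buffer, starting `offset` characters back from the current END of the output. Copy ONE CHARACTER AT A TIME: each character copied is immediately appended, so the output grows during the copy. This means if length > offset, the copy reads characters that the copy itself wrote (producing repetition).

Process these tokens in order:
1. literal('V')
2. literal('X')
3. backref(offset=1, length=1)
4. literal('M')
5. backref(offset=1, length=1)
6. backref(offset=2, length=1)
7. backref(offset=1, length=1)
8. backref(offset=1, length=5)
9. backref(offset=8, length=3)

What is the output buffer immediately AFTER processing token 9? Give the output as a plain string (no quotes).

Token 1: literal('V'). Output: "V"
Token 2: literal('X'). Output: "VX"
Token 3: backref(off=1, len=1). Copied 'X' from pos 1. Output: "VXX"
Token 4: literal('M'). Output: "VXXM"
Token 5: backref(off=1, len=1). Copied 'M' from pos 3. Output: "VXXMM"
Token 6: backref(off=2, len=1). Copied 'M' from pos 3. Output: "VXXMMM"
Token 7: backref(off=1, len=1). Copied 'M' from pos 5. Output: "VXXMMMM"
Token 8: backref(off=1, len=5) (overlapping!). Copied 'MMMMM' from pos 6. Output: "VXXMMMMMMMMM"
Token 9: backref(off=8, len=3). Copied 'MMM' from pos 4. Output: "VXXMMMMMMMMMMMM"

Answer: VXXMMMMMMMMMMMM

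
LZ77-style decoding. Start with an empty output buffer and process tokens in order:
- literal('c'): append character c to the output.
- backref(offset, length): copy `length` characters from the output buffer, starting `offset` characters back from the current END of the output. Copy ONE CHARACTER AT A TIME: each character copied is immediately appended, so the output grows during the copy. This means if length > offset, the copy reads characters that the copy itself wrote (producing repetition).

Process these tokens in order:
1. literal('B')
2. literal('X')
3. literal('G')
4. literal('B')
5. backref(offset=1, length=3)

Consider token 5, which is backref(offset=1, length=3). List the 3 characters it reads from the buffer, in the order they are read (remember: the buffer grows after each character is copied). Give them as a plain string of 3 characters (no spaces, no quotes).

Token 1: literal('B'). Output: "B"
Token 2: literal('X'). Output: "BX"
Token 3: literal('G'). Output: "BXG"
Token 4: literal('B'). Output: "BXGB"
Token 5: backref(off=1, len=3). Buffer before: "BXGB" (len 4)
  byte 1: read out[3]='B', append. Buffer now: "BXGBB"
  byte 2: read out[4]='B', append. Buffer now: "BXGBBB"
  byte 3: read out[5]='B', append. Buffer now: "BXGBBBB"

Answer: BBB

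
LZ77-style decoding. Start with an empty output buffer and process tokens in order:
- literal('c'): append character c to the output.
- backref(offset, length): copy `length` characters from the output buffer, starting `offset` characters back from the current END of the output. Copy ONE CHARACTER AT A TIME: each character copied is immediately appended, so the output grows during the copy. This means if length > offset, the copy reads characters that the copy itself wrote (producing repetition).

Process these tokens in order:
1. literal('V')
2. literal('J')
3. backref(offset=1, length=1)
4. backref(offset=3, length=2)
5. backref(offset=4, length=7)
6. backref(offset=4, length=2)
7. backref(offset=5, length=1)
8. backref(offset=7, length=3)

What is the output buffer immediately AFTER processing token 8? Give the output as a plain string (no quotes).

Token 1: literal('V'). Output: "V"
Token 2: literal('J'). Output: "VJ"
Token 3: backref(off=1, len=1). Copied 'J' from pos 1. Output: "VJJ"
Token 4: backref(off=3, len=2). Copied 'VJ' from pos 0. Output: "VJJVJ"
Token 5: backref(off=4, len=7) (overlapping!). Copied 'JJVJJJV' from pos 1. Output: "VJJVJJJVJJJV"
Token 6: backref(off=4, len=2). Copied 'JJ' from pos 8. Output: "VJJVJJJVJJJVJJ"
Token 7: backref(off=5, len=1). Copied 'J' from pos 9. Output: "VJJVJJJVJJJVJJJ"
Token 8: backref(off=7, len=3). Copied 'JJJ' from pos 8. Output: "VJJVJJJVJJJVJJJJJJ"

Answer: VJJVJJJVJJJVJJJJJJ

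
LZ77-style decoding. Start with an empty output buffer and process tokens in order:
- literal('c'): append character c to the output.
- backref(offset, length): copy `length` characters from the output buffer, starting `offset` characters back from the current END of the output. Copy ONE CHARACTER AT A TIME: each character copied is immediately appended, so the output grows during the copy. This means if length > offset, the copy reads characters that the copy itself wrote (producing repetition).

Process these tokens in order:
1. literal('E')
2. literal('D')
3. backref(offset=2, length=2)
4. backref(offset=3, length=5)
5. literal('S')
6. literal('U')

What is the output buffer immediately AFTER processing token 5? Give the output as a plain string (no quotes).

Token 1: literal('E'). Output: "E"
Token 2: literal('D'). Output: "ED"
Token 3: backref(off=2, len=2). Copied 'ED' from pos 0. Output: "EDED"
Token 4: backref(off=3, len=5) (overlapping!). Copied 'DEDDE' from pos 1. Output: "EDEDDEDDE"
Token 5: literal('S'). Output: "EDEDDEDDES"

Answer: EDEDDEDDES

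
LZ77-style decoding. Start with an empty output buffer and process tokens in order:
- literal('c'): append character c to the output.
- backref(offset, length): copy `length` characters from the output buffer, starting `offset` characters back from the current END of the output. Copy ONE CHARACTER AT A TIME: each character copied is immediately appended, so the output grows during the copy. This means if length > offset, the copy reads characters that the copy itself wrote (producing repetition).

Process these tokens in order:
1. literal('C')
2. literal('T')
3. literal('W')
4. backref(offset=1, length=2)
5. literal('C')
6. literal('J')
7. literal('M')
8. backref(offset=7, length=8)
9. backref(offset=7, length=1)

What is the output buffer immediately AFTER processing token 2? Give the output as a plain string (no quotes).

Token 1: literal('C'). Output: "C"
Token 2: literal('T'). Output: "CT"

Answer: CT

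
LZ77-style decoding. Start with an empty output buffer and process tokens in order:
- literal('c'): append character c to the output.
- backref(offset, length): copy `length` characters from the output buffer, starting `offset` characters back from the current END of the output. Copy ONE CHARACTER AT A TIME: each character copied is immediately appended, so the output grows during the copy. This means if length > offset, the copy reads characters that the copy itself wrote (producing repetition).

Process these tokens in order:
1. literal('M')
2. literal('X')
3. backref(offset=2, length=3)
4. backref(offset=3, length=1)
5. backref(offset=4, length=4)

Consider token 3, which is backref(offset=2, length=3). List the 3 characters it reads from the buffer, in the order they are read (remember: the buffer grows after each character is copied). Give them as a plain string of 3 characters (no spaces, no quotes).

Token 1: literal('M'). Output: "M"
Token 2: literal('X'). Output: "MX"
Token 3: backref(off=2, len=3). Buffer before: "MX" (len 2)
  byte 1: read out[0]='M', append. Buffer now: "MXM"
  byte 2: read out[1]='X', append. Buffer now: "MXMX"
  byte 3: read out[2]='M', append. Buffer now: "MXMXM"

Answer: MXM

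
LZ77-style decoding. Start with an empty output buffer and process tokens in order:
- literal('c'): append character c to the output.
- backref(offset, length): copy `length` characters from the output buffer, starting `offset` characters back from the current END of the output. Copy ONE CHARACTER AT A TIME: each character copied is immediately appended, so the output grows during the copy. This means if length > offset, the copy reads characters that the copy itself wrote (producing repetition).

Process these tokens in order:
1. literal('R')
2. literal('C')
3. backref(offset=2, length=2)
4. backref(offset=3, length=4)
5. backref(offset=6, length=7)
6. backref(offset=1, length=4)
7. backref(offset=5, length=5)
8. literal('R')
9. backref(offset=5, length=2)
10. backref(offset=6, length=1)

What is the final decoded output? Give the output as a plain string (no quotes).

Answer: RCRCCRCCRCCRCCRRRRRRRRRRRRRR

Derivation:
Token 1: literal('R'). Output: "R"
Token 2: literal('C'). Output: "RC"
Token 3: backref(off=2, len=2). Copied 'RC' from pos 0. Output: "RCRC"
Token 4: backref(off=3, len=4) (overlapping!). Copied 'CRCC' from pos 1. Output: "RCRCCRCC"
Token 5: backref(off=6, len=7) (overlapping!). Copied 'RCCRCCR' from pos 2. Output: "RCRCCRCCRCCRCCR"
Token 6: backref(off=1, len=4) (overlapping!). Copied 'RRRR' from pos 14. Output: "RCRCCRCCRCCRCCRRRRR"
Token 7: backref(off=5, len=5). Copied 'RRRRR' from pos 14. Output: "RCRCCRCCRCCRCCRRRRRRRRRR"
Token 8: literal('R'). Output: "RCRCCRCCRCCRCCRRRRRRRRRRR"
Token 9: backref(off=5, len=2). Copied 'RR' from pos 20. Output: "RCRCCRCCRCCRCCRRRRRRRRRRRRR"
Token 10: backref(off=6, len=1). Copied 'R' from pos 21. Output: "RCRCCRCCRCCRCCRRRRRRRRRRRRRR"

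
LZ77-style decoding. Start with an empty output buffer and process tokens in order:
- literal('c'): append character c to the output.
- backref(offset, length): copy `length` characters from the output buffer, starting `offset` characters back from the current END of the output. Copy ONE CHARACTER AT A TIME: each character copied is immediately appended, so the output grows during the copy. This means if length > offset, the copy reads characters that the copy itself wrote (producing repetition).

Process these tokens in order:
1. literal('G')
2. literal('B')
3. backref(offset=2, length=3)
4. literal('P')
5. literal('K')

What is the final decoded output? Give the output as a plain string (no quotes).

Answer: GBGBGPK

Derivation:
Token 1: literal('G'). Output: "G"
Token 2: literal('B'). Output: "GB"
Token 3: backref(off=2, len=3) (overlapping!). Copied 'GBG' from pos 0. Output: "GBGBG"
Token 4: literal('P'). Output: "GBGBGP"
Token 5: literal('K'). Output: "GBGBGPK"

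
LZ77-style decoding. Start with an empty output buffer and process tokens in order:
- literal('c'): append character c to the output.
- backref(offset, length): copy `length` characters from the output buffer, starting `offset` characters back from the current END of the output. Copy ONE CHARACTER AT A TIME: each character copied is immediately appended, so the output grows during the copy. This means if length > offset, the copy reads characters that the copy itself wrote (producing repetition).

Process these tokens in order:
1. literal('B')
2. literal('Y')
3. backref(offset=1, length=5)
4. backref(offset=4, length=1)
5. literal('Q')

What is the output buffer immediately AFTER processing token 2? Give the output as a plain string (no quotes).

Answer: BY

Derivation:
Token 1: literal('B'). Output: "B"
Token 2: literal('Y'). Output: "BY"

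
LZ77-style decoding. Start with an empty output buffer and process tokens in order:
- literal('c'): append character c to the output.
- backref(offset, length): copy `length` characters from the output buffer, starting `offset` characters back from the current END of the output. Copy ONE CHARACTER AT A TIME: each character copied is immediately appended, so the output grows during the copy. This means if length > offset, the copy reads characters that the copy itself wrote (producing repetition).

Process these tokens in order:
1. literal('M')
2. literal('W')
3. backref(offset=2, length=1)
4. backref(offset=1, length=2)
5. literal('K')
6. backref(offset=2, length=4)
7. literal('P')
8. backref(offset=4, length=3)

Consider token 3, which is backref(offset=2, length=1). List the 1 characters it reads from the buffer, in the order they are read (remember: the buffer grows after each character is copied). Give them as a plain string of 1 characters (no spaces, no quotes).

Token 1: literal('M'). Output: "M"
Token 2: literal('W'). Output: "MW"
Token 3: backref(off=2, len=1). Buffer before: "MW" (len 2)
  byte 1: read out[0]='M', append. Buffer now: "MWM"

Answer: M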